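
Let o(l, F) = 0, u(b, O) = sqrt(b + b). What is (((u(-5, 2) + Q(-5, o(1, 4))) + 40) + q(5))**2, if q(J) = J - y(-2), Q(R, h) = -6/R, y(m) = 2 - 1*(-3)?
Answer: 42186/25 + 412*I*sqrt(10)/5 ≈ 1687.4 + 260.57*I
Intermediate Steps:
u(b, O) = sqrt(2)*sqrt(b) (u(b, O) = sqrt(2*b) = sqrt(2)*sqrt(b))
y(m) = 5 (y(m) = 2 + 3 = 5)
q(J) = -5 + J (q(J) = J - 1*5 = J - 5 = -5 + J)
(((u(-5, 2) + Q(-5, o(1, 4))) + 40) + q(5))**2 = (((sqrt(2)*sqrt(-5) - 6/(-5)) + 40) + (-5 + 5))**2 = (((sqrt(2)*(I*sqrt(5)) - 6*(-1/5)) + 40) + 0)**2 = (((I*sqrt(10) + 6/5) + 40) + 0)**2 = (((6/5 + I*sqrt(10)) + 40) + 0)**2 = ((206/5 + I*sqrt(10)) + 0)**2 = (206/5 + I*sqrt(10))**2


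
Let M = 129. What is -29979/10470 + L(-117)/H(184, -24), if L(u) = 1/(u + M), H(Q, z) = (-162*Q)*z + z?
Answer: -42892032799/14979805920 ≈ -2.8633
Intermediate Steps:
H(Q, z) = z - 162*Q*z (H(Q, z) = -162*Q*z + z = z - 162*Q*z)
L(u) = 1/(129 + u) (L(u) = 1/(u + 129) = 1/(129 + u))
-29979/10470 + L(-117)/H(184, -24) = -29979/10470 + 1/((129 - 117)*((-24*(1 - 162*184)))) = -29979*1/10470 + 1/(12*((-24*(1 - 29808)))) = -9993/3490 + 1/(12*((-24*(-29807)))) = -9993/3490 + (1/12)/715368 = -9993/3490 + (1/12)*(1/715368) = -9993/3490 + 1/8584416 = -42892032799/14979805920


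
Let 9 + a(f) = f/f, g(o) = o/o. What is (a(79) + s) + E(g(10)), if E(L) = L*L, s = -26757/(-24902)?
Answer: -147557/24902 ≈ -5.9255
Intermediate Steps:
s = 26757/24902 (s = -26757*(-1/24902) = 26757/24902 ≈ 1.0745)
g(o) = 1
E(L) = L²
a(f) = -8 (a(f) = -9 + f/f = -9 + 1 = -8)
(a(79) + s) + E(g(10)) = (-8 + 26757/24902) + 1² = -172459/24902 + 1 = -147557/24902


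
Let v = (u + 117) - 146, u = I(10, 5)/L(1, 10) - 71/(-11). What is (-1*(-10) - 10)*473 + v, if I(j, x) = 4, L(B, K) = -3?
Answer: -788/33 ≈ -23.879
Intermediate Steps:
u = 169/33 (u = 4/(-3) - 71/(-11) = 4*(-⅓) - 71*(-1/11) = -4/3 + 71/11 = 169/33 ≈ 5.1212)
v = -788/33 (v = (169/33 + 117) - 146 = 4030/33 - 146 = -788/33 ≈ -23.879)
(-1*(-10) - 10)*473 + v = (-1*(-10) - 10)*473 - 788/33 = (10 - 10)*473 - 788/33 = 0*473 - 788/33 = 0 - 788/33 = -788/33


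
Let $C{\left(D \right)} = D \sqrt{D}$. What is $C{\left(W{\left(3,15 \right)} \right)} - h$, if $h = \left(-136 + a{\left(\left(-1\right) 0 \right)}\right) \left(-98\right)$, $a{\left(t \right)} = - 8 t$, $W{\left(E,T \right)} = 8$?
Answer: $-13328 + 16 \sqrt{2} \approx -13305.0$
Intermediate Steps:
$C{\left(D \right)} = D^{\frac{3}{2}}$
$h = 13328$ ($h = \left(-136 - 8 \left(\left(-1\right) 0\right)\right) \left(-98\right) = \left(-136 - 0\right) \left(-98\right) = \left(-136 + 0\right) \left(-98\right) = \left(-136\right) \left(-98\right) = 13328$)
$C{\left(W{\left(3,15 \right)} \right)} - h = 8^{\frac{3}{2}} - 13328 = 16 \sqrt{2} - 13328 = -13328 + 16 \sqrt{2}$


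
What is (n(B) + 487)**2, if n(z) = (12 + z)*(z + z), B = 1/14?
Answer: 2293931025/9604 ≈ 2.3885e+5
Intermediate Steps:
B = 1/14 ≈ 0.071429
n(z) = 2*z*(12 + z) (n(z) = (12 + z)*(2*z) = 2*z*(12 + z))
(n(B) + 487)**2 = (2*(1/14)*(12 + 1/14) + 487)**2 = (2*(1/14)*(169/14) + 487)**2 = (169/98 + 487)**2 = (47895/98)**2 = 2293931025/9604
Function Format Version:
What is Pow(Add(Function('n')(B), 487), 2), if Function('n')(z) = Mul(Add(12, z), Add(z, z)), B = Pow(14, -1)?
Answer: Rational(2293931025, 9604) ≈ 2.3885e+5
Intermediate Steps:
B = Rational(1, 14) ≈ 0.071429
Function('n')(z) = Mul(2, z, Add(12, z)) (Function('n')(z) = Mul(Add(12, z), Mul(2, z)) = Mul(2, z, Add(12, z)))
Pow(Add(Function('n')(B), 487), 2) = Pow(Add(Mul(2, Rational(1, 14), Add(12, Rational(1, 14))), 487), 2) = Pow(Add(Mul(2, Rational(1, 14), Rational(169, 14)), 487), 2) = Pow(Add(Rational(169, 98), 487), 2) = Pow(Rational(47895, 98), 2) = Rational(2293931025, 9604)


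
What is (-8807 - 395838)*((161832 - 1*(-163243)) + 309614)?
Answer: -256823730405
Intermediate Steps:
(-8807 - 395838)*((161832 - 1*(-163243)) + 309614) = -404645*((161832 + 163243) + 309614) = -404645*(325075 + 309614) = -404645*634689 = -256823730405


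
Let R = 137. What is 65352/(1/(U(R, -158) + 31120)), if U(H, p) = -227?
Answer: 2018919336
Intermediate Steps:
65352/(1/(U(R, -158) + 31120)) = 65352/(1/(-227 + 31120)) = 65352/(1/30893) = 65352*30893 = 2018919336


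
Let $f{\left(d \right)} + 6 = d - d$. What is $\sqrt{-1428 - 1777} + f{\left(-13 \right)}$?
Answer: $-6 + i \sqrt{3205} \approx -6.0 + 56.613 i$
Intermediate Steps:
$f{\left(d \right)} = -6$ ($f{\left(d \right)} = -6 + \left(d - d\right) = -6 + 0 = -6$)
$\sqrt{-1428 - 1777} + f{\left(-13 \right)} = \sqrt{-1428 - 1777} - 6 = \sqrt{-3205} - 6 = i \sqrt{3205} - 6 = -6 + i \sqrt{3205}$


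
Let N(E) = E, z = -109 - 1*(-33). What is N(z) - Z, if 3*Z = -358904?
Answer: 358676/3 ≈ 1.1956e+5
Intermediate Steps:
Z = -358904/3 (Z = (⅓)*(-358904) = -358904/3 ≈ -1.1963e+5)
z = -76 (z = -109 + 33 = -76)
N(z) - Z = -76 - 1*(-358904/3) = -76 + 358904/3 = 358676/3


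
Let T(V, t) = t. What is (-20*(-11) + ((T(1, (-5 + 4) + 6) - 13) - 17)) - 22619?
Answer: -22424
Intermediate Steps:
(-20*(-11) + ((T(1, (-5 + 4) + 6) - 13) - 17)) - 22619 = (-20*(-11) + ((((-5 + 4) + 6) - 13) - 17)) - 22619 = (220 + (((-1 + 6) - 13) - 17)) - 22619 = (220 + ((5 - 13) - 17)) - 22619 = (220 + (-8 - 17)) - 22619 = (220 - 25) - 22619 = 195 - 22619 = -22424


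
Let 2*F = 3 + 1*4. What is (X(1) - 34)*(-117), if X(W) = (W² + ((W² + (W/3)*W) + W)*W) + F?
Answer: 6357/2 ≈ 3178.5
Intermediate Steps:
F = 7/2 (F = (3 + 1*4)/2 = (3 + 4)/2 = (½)*7 = 7/2 ≈ 3.5000)
X(W) = 7/2 + W² + W*(W + 4*W²/3) (X(W) = (W² + ((W² + (W/3)*W) + W)*W) + 7/2 = (W² + ((W² + W²/3) + W)*W) + 7/2 = (W² + (4*W²/3 + W)*W) + 7/2 = (W² + (W + 4*W²/3)*W) + 7/2 = (W² + W*(W + 4*W²/3)) + 7/2 = 7/2 + W² + W*(W + 4*W²/3))
(X(1) - 34)*(-117) = ((7/2 + 2*1² + (4/3)*1³) - 34)*(-117) = ((7/2 + 2*1 + (4/3)*1) - 34)*(-117) = ((7/2 + 2 + 4/3) - 34)*(-117) = (41/6 - 34)*(-117) = -163/6*(-117) = 6357/2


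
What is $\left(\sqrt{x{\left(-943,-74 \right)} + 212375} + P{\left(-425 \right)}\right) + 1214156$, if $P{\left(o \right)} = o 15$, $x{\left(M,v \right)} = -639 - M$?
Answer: $1207781 + 3 \sqrt{23631} \approx 1.2082 \cdot 10^{6}$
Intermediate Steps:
$P{\left(o \right)} = 15 o$
$\left(\sqrt{x{\left(-943,-74 \right)} + 212375} + P{\left(-425 \right)}\right) + 1214156 = \left(\sqrt{\left(-639 - -943\right) + 212375} + 15 \left(-425\right)\right) + 1214156 = \left(\sqrt{\left(-639 + 943\right) + 212375} - 6375\right) + 1214156 = \left(\sqrt{304 + 212375} - 6375\right) + 1214156 = \left(\sqrt{212679} - 6375\right) + 1214156 = \left(3 \sqrt{23631} - 6375\right) + 1214156 = \left(-6375 + 3 \sqrt{23631}\right) + 1214156 = 1207781 + 3 \sqrt{23631}$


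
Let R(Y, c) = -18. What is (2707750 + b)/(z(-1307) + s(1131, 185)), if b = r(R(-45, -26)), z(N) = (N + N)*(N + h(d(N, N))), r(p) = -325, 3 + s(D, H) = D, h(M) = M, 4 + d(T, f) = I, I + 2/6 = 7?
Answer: 8122275/10231966 ≈ 0.79381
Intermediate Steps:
I = 20/3 (I = -⅓ + 7 = 20/3 ≈ 6.6667)
d(T, f) = 8/3 (d(T, f) = -4 + 20/3 = 8/3)
s(D, H) = -3 + D
z(N) = 2*N*(8/3 + N) (z(N) = (N + N)*(N + 8/3) = (2*N)*(8/3 + N) = 2*N*(8/3 + N))
b = -325
(2707750 + b)/(z(-1307) + s(1131, 185)) = (2707750 - 325)/((⅔)*(-1307)*(8 + 3*(-1307)) + (-3 + 1131)) = 2707425/((⅔)*(-1307)*(8 - 3921) + 1128) = 2707425/((⅔)*(-1307)*(-3913) + 1128) = 2707425/(10228582/3 + 1128) = 2707425/(10231966/3) = 2707425*(3/10231966) = 8122275/10231966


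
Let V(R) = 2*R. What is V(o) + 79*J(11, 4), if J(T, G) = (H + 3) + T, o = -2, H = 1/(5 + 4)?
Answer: 9997/9 ≈ 1110.8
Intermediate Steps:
H = ⅑ (H = 1/9 = ⅑ ≈ 0.11111)
J(T, G) = 28/9 + T (J(T, G) = (⅑ + 3) + T = 28/9 + T)
V(o) + 79*J(11, 4) = 2*(-2) + 79*(28/9 + 11) = -4 + 79*(127/9) = -4 + 10033/9 = 9997/9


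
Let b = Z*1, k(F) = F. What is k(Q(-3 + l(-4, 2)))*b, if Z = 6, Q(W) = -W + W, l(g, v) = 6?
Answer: 0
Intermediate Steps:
Q(W) = 0
b = 6 (b = 6*1 = 6)
k(Q(-3 + l(-4, 2)))*b = 0*6 = 0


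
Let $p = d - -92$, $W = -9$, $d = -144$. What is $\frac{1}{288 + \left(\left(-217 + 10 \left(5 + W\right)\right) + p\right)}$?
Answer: $- \frac{1}{21} \approx -0.047619$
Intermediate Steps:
$p = -52$ ($p = -144 - -92 = -144 + 92 = -52$)
$\frac{1}{288 + \left(\left(-217 + 10 \left(5 + W\right)\right) + p\right)} = \frac{1}{288 - \left(269 - 10 \left(5 - 9\right)\right)} = \frac{1}{288 + \left(\left(-217 + 10 \left(-4\right)\right) - 52\right)} = \frac{1}{288 - 309} = \frac{1}{-21} = - \frac{1}{21}$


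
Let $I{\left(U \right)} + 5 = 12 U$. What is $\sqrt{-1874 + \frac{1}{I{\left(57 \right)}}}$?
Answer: $\frac{i \sqrt{863990155}}{679} \approx 43.29 i$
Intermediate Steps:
$I{\left(U \right)} = -5 + 12 U$
$\sqrt{-1874 + \frac{1}{I{\left(57 \right)}}} = \sqrt{-1874 + \frac{1}{-5 + 12 \cdot 57}} = \sqrt{-1874 + \frac{1}{-5 + 684}} = \sqrt{-1874 + \frac{1}{679}} = \sqrt{- \frac{1272445}{679}} = \frac{i \sqrt{863990155}}{679}$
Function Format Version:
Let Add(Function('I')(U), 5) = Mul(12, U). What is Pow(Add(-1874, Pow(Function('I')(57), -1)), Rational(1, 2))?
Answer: Mul(Rational(1, 679), I, Pow(863990155, Rational(1, 2))) ≈ Mul(43.290, I)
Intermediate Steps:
Function('I')(U) = Add(-5, Mul(12, U))
Pow(Add(-1874, Pow(Function('I')(57), -1)), Rational(1, 2)) = Pow(Add(-1874, Pow(Add(-5, Mul(12, 57)), -1)), Rational(1, 2)) = Pow(Add(-1874, Pow(Add(-5, 684), -1)), Rational(1, 2)) = Pow(Add(-1874, Pow(679, -1)), Rational(1, 2)) = Pow(Add(-1874, Rational(1, 679)), Rational(1, 2)) = Pow(Rational(-1272445, 679), Rational(1, 2)) = Mul(Rational(1, 679), I, Pow(863990155, Rational(1, 2)))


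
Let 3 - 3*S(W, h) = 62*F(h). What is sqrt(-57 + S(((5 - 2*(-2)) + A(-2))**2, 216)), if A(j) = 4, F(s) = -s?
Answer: 2*sqrt(1102) ≈ 66.393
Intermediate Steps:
S(W, h) = 1 + 62*h/3 (S(W, h) = 1 - 62*(-h)/3 = 1 - (-62)*h/3 = 1 + 62*h/3)
sqrt(-57 + S(((5 - 2*(-2)) + A(-2))**2, 216)) = sqrt(-57 + (1 + (62/3)*216)) = sqrt(-57 + (1 + 4464)) = sqrt(-57 + 4465) = sqrt(4408) = 2*sqrt(1102)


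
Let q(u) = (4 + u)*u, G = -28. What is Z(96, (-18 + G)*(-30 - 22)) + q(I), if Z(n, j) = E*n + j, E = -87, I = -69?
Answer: -1475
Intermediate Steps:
Z(n, j) = j - 87*n (Z(n, j) = -87*n + j = j - 87*n)
q(u) = u*(4 + u)
Z(96, (-18 + G)*(-30 - 22)) + q(I) = ((-18 - 28)*(-30 - 22) - 87*96) - 69*(4 - 69) = (-46*(-52) - 8352) - 69*(-65) = (2392 - 8352) + 4485 = -5960 + 4485 = -1475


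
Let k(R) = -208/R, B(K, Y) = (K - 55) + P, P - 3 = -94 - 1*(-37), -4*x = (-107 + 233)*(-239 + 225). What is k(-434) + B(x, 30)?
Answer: 72148/217 ≈ 332.48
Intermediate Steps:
x = 441 (x = -(-107 + 233)*(-239 + 225)/4 = -63*(-14)/2 = -¼*(-1764) = 441)
P = -54 (P = 3 + (-94 - 1*(-37)) = 3 + (-94 + 37) = 3 - 57 = -54)
B(K, Y) = -109 + K (B(K, Y) = (K - 55) - 54 = (-55 + K) - 54 = -109 + K)
k(-434) + B(x, 30) = -208/(-434) + (-109 + 441) = -208*(-1/434) + 332 = 104/217 + 332 = 72148/217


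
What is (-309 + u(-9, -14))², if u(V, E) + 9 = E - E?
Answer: 101124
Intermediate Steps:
u(V, E) = -9 (u(V, E) = -9 + (E - E) = -9 + 0 = -9)
(-309 + u(-9, -14))² = (-309 - 9)² = (-318)² = 101124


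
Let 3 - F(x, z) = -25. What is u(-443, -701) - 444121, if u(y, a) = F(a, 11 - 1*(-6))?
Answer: -444093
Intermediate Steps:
F(x, z) = 28 (F(x, z) = 3 - 1*(-25) = 3 + 25 = 28)
u(y, a) = 28
u(-443, -701) - 444121 = 28 - 444121 = -444093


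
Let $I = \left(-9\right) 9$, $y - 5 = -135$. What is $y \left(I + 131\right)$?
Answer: $-6500$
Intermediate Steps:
$y = -130$ ($y = 5 - 135 = -130$)
$I = -81$
$y \left(I + 131\right) = - 130 \left(-81 + 131\right) = \left(-130\right) 50 = -6500$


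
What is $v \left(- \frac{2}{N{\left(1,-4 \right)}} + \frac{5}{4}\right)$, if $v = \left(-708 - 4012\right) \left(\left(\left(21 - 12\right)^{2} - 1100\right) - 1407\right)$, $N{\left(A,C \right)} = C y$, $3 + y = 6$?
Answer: $\frac{48665560}{3} \approx 1.6222 \cdot 10^{7}$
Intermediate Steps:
$y = 3$ ($y = -3 + 6 = 3$)
$N{\left(A,C \right)} = 3 C$ ($N{\left(A,C \right)} = C 3 = 3 C$)
$v = 11450720$ ($v = - 4720 \left(\left(9^{2} - 1100\right) - 1407\right) = - 4720 \left(\left(81 - 1100\right) - 1407\right) = - 4720 \left(-1019 - 1407\right) = \left(-4720\right) \left(-2426\right) = 11450720$)
$v \left(- \frac{2}{N{\left(1,-4 \right)}} + \frac{5}{4}\right) = 11450720 \left(- \frac{2}{3 \left(-4\right)} + \frac{5}{4}\right) = 11450720 \left(- \frac{2}{-12} + 5 \cdot \frac{1}{4}\right) = 11450720 \left(\left(-2\right) \left(- \frac{1}{12}\right) + \frac{5}{4}\right) = 11450720 \left(\frac{1}{6} + \frac{5}{4}\right) = 11450720 \cdot \frac{17}{12} = \frac{48665560}{3}$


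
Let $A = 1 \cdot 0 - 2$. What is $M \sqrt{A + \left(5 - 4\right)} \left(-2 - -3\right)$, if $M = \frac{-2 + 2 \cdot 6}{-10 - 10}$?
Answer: $- \frac{i}{2} \approx - 0.5 i$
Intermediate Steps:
$A = -2$ ($A = 0 - 2 = -2$)
$M = - \frac{1}{2}$ ($M = \frac{-2 + 12}{-20} = 10 \left(- \frac{1}{20}\right) = - \frac{1}{2} \approx -0.5$)
$M \sqrt{A + \left(5 - 4\right)} \left(-2 - -3\right) = - \frac{\sqrt{-2 + \left(5 - 4\right)}}{2} \left(-2 - -3\right) = - \frac{\sqrt{-2 + 1}}{2} \left(-2 + 3\right) = - \frac{\sqrt{-1}}{2} \cdot 1 = - \frac{i}{2} \cdot 1 = - \frac{i}{2}$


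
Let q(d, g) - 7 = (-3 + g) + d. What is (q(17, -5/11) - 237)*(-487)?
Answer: 1159547/11 ≈ 1.0541e+5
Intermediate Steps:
q(d, g) = 4 + d + g (q(d, g) = 7 + ((-3 + g) + d) = 7 + (-3 + d + g) = 4 + d + g)
(q(17, -5/11) - 237)*(-487) = ((4 + 17 - 5/11) - 237)*(-487) = (226/11 - 237)*(-487) = -2381/11*(-487) = 1159547/11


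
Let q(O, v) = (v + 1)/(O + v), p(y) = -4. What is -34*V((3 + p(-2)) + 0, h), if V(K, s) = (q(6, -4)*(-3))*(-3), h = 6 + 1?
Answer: 459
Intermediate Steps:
h = 7
q(O, v) = (1 + v)/(O + v)
V(K, s) = -27/2 (V(K, s) = (((1 - 4)/(6 - 4))*(-3))*(-3) = ((-3/2)*(-3))*(-3) = (((½)*(-3))*(-3))*(-3) = -3/2*(-3)*(-3) = (9/2)*(-3) = -27/2)
-34*V((3 + p(-2)) + 0, h) = -34*(-27/2) = 459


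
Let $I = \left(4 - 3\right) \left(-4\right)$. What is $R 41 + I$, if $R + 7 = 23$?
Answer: $652$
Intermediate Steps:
$R = 16$ ($R = -7 + 23 = 16$)
$I = -4$ ($I = 1 \left(-4\right) = -4$)
$R 41 + I = 16 \cdot 41 - 4 = 656 - 4 = 652$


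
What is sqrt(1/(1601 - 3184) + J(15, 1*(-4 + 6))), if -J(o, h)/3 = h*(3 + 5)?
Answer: I*sqrt(120284255)/1583 ≈ 6.9282*I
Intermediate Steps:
J(o, h) = -24*h (J(o, h) = -3*h*(3 + 5) = -3*h*8 = -24*h)
sqrt(1/(1601 - 3184) + J(15, 1*(-4 + 6))) = sqrt(1/(1601 - 3184) - 24*(-4 + 6)) = sqrt(1/(-1583) - 24*2) = sqrt(-1/1583 - 24*2) = sqrt(-1/1583 - 48) = sqrt(-75985/1583) = I*sqrt(120284255)/1583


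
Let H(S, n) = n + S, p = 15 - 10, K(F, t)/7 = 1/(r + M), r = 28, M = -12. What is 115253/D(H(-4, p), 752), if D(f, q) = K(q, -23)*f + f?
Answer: 80176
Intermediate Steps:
K(F, t) = 7/16 (K(F, t) = 7/(28 - 12) = 7/16)
p = 5
H(S, n) = S + n
D(f, q) = 23*f/16 (D(f, q) = 7*f/16 + f = 23*f/16)
115253/D(H(-4, p), 752) = 115253/((23*(-4 + 5)/16)) = 115253/(((23/16)*1)) = 115253/(23/16) = 115253*(16/23) = 80176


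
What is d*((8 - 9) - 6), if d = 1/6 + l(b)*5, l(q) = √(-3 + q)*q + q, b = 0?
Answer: -7/6 ≈ -1.1667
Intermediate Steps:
l(q) = q + q*√(-3 + q) (l(q) = q*√(-3 + q) + q = q + q*√(-3 + q))
d = ⅙ (d = 1/6 + (0*(1 + √(-3 + 0)))*5 = ⅙ + (0*(1 + √(-3)))*5 = ⅙ + (0*(1 + I*√3))*5 = ⅙ + 0*5 = ⅙ + 0 = ⅙ ≈ 0.16667)
d*((8 - 9) - 6) = ((8 - 9) - 6)/6 = (-1 - 6)/6 = (⅙)*(-7) = -7/6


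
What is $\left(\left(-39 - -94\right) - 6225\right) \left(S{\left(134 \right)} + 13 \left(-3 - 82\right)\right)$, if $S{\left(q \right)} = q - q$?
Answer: $6817850$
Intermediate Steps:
$S{\left(q \right)} = 0$
$\left(\left(-39 - -94\right) - 6225\right) \left(S{\left(134 \right)} + 13 \left(-3 - 82\right)\right) = \left(\left(-39 - -94\right) - 6225\right) \left(0 + 13 \left(-3 - 82\right)\right) = \left(\left(-39 + 94\right) - 6225\right) \left(0 + 13 \left(-85\right)\right) = \left(55 - 6225\right) \left(0 - 1105\right) = \left(-6170\right) \left(-1105\right) = 6817850$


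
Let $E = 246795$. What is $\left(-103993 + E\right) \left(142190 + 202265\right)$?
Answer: $49188862910$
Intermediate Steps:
$\left(-103993 + E\right) \left(142190 + 202265\right) = \left(-103993 + 246795\right) \left(142190 + 202265\right) = 142802 \cdot 344455 = 49188862910$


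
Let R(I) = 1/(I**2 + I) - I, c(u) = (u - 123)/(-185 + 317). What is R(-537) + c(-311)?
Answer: 563271237/1055384 ≈ 533.71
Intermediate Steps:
c(u) = -41/44 + u/132 (c(u) = (-123 + u)/132 = (-123 + u)*(1/132) = -41/44 + u/132)
R(I) = 1/(I + I**2) - I
R(-537) + c(-311) = (1 - 1*(-537)**2 - 1*(-537)**3)/((-537)*(1 - 537)) + (-41/44 + (1/132)*(-311)) = -1/537*(1 - 1*288369 - 1*(-154854153))/(-536) + (-41/44 - 311/132) = -1/537*(-1/536)*(1 - 288369 + 154854153) - 217/66 = -1/537*(-1/536)*154565785 - 217/66 = 154565785/287832 - 217/66 = 563271237/1055384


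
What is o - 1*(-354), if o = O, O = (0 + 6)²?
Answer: 390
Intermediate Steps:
O = 36 (O = 6² = 36)
o = 36
o - 1*(-354) = 36 - 1*(-354) = 36 + 354 = 390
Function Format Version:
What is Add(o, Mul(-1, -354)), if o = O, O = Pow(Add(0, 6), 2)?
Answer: 390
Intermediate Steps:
O = 36 (O = Pow(6, 2) = 36)
o = 36
Add(o, Mul(-1, -354)) = Add(36, Mul(-1, -354)) = Add(36, 354) = 390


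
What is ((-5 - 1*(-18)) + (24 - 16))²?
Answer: 441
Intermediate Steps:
((-5 - 1*(-18)) + (24 - 16))² = ((-5 + 18) + 8)² = (13 + 8)² = 21² = 441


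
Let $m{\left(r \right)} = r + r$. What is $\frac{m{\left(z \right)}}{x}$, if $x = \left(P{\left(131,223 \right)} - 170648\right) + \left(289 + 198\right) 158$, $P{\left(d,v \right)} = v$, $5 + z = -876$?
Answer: $\frac{1762}{93479} \approx 0.018849$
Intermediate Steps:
$z = -881$ ($z = -5 - 876 = -881$)
$m{\left(r \right)} = 2 r$
$x = -93479$ ($x = \left(223 - 170648\right) + \left(289 + 198\right) 158 = -170425 + 487 \cdot 158 = -170425 + 76946 = -93479$)
$\frac{m{\left(z \right)}}{x} = \frac{2 \left(-881\right)}{-93479} = \left(-1762\right) \left(- \frac{1}{93479}\right) = \frac{1762}{93479}$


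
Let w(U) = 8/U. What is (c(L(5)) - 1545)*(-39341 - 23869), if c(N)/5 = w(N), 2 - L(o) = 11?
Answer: 293821150/3 ≈ 9.7940e+7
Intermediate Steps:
L(o) = -9 (L(o) = 2 - 1*11 = 2 - 11 = -9)
c(N) = 40/N (c(N) = 5*(8/N) = 40/N)
(c(L(5)) - 1545)*(-39341 - 23869) = (40/(-9) - 1545)*(-39341 - 23869) = (40*(-⅑) - 1545)*(-63210) = (-40/9 - 1545)*(-63210) = -13945/9*(-63210) = 293821150/3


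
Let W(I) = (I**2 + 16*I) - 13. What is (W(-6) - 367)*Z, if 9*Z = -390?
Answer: 57200/3 ≈ 19067.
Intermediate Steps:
Z = -130/3 (Z = (1/9)*(-390) = -130/3 ≈ -43.333)
W(I) = -13 + I**2 + 16*I
(W(-6) - 367)*Z = ((-13 + (-6)**2 + 16*(-6)) - 367)*(-130/3) = ((-13 + 36 - 96) - 367)*(-130/3) = (-73 - 367)*(-130/3) = -440*(-130/3) = 57200/3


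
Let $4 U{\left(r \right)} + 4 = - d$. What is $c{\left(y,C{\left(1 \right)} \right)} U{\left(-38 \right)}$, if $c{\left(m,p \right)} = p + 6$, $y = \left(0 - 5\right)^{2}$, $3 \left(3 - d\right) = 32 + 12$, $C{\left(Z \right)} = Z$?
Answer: $\frac{161}{12} \approx 13.417$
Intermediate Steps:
$d = - \frac{35}{3}$ ($d = 3 - \frac{32 + 12}{3} = 3 - \frac{44}{3} = - \frac{35}{3} \approx -11.667$)
$y = 25$ ($y = \left(-5\right)^{2} = 25$)
$U{\left(r \right)} = \frac{23}{12}$ ($U{\left(r \right)} = -1 + \frac{\left(-1\right) \left(- \frac{35}{3}\right)}{4} = -1 + \frac{1}{4} \cdot \frac{35}{3} = -1 + \frac{35}{12} = \frac{23}{12}$)
$c{\left(m,p \right)} = 6 + p$
$c{\left(y,C{\left(1 \right)} \right)} U{\left(-38 \right)} = \left(6 + 1\right) \frac{23}{12} = 7 \cdot \frac{23}{12} = \frac{161}{12}$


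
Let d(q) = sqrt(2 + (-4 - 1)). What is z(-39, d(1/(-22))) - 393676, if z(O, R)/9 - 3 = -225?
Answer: -395674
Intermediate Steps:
d(q) = I*sqrt(3) (d(q) = sqrt(2 - 5) = sqrt(-3) = I*sqrt(3))
z(O, R) = -1998 (z(O, R) = 27 + 9*(-225) = 27 - 2025 = -1998)
z(-39, d(1/(-22))) - 393676 = -1998 - 393676 = -395674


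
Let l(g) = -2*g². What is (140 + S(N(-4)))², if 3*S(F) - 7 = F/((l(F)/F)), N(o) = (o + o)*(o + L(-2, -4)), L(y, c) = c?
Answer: 727609/36 ≈ 20211.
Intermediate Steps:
N(o) = 2*o*(-4 + o) (N(o) = (o + o)*(o - 4) = (2*o)*(-4 + o) = 2*o*(-4 + o))
S(F) = 13/6 (S(F) = 7/3 + (F/(((-2*F²)/F)))/3 = 7/3 + (F/((-2*F)))/3 = 7/3 + (F*(-1/(2*F)))/3 = 7/3 + (⅓)*(-½) = 7/3 - ⅙ = 13/6)
(140 + S(N(-4)))² = (140 + 13/6)² = (853/6)² = 727609/36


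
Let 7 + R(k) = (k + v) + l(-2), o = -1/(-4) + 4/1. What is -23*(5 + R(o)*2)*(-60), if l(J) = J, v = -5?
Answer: -20010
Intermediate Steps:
o = 17/4 (o = -1*(-¼) + 4*1 = ¼ + 4 = 17/4 ≈ 4.2500)
R(k) = -14 + k (R(k) = -7 + ((k - 5) - 2) = -7 + ((-5 + k) - 2) = -7 + (-7 + k) = -14 + k)
-23*(5 + R(o)*2)*(-60) = -23*(5 + (-14 + 17/4)*2)*(-60) = -23*(5 - 39/4*2)*(-60) = -23*(5 - 39/2)*(-60) = -23*(-29/2)*(-60) = -(-667)*(-60)/2 = -1*20010 = -20010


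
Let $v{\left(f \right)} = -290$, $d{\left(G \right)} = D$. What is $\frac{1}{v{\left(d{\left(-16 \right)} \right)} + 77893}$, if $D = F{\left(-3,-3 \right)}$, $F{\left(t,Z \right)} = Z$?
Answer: $\frac{1}{77603} \approx 1.2886 \cdot 10^{-5}$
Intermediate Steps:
$D = -3$
$d{\left(G \right)} = -3$
$\frac{1}{v{\left(d{\left(-16 \right)} \right)} + 77893} = \frac{1}{-290 + 77893} = \frac{1}{77603}$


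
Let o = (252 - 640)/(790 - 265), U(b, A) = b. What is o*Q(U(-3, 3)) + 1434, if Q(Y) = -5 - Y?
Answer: 753626/525 ≈ 1435.5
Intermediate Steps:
o = -388/525 ≈ -0.73905
o*Q(U(-3, 3)) + 1434 = -388*(-5 - 1*(-3))/525 + 1434 = -388*(-5 + 3)/525 + 1434 = -388/525*(-2) + 1434 = 776/525 + 1434 = 753626/525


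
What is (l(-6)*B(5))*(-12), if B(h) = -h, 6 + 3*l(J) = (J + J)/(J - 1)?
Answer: -600/7 ≈ -85.714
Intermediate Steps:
l(J) = -2 + 2*J/(3*(-1 + J)) (l(J) = -2 + ((J + J)/(J - 1))/3 = -2 + ((2*J)/(-1 + J))/3 = -2 + (2*J/(-1 + J))/3 = -2 + 2*J/(3*(-1 + J)))
(l(-6)*B(5))*(-12) = ((2*(3 - 2*(-6))/(3*(-1 - 6)))*(-1*5))*(-12) = (((2/3)*(3 + 12)/(-7))*(-5))*(-12) = (((2/3)*(-1/7)*15)*(-5))*(-12) = -10/7*(-5)*(-12) = (50/7)*(-12) = -600/7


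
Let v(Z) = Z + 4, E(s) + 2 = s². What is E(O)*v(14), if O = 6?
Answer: 612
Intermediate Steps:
E(s) = -2 + s²
v(Z) = 4 + Z
E(O)*v(14) = (-2 + 6²)*(4 + 14) = (-2 + 36)*18 = 34*18 = 612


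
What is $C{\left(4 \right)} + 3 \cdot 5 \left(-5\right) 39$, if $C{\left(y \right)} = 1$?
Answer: $-2924$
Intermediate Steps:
$C{\left(4 \right)} + 3 \cdot 5 \left(-5\right) 39 = 1 + 3 \cdot 5 \left(-5\right) 39 = 1 + 15 \left(-5\right) 39 = 1 - 2925 = -2924$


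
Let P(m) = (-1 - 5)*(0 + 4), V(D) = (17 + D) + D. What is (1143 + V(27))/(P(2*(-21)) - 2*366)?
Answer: -607/378 ≈ -1.6058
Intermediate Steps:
V(D) = 17 + 2*D
P(m) = -24 (P(m) = -6*4 = -24)
(1143 + V(27))/(P(2*(-21)) - 2*366) = (1143 + (17 + 2*27))/(-24 - 2*366) = (1143 + (17 + 54))/(-24 - 732) = (1143 + 71)/(-756) = 1214*(-1/756) = -607/378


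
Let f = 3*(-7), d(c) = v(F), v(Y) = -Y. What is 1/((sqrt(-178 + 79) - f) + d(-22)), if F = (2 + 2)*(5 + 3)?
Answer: -1/20 - 3*I*sqrt(11)/220 ≈ -0.05 - 0.045227*I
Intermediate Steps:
F = 32 (F = 4*8 = 32)
d(c) = -32 (d(c) = -1*32 = -32)
f = -21
1/((sqrt(-178 + 79) - f) + d(-22)) = 1/((sqrt(-178 + 79) - 1*(-21)) - 32) = 1/((sqrt(-99) + 21) - 32) = 1/((3*I*sqrt(11) + 21) - 32) = 1/((21 + 3*I*sqrt(11)) - 32) = 1/(-11 + 3*I*sqrt(11))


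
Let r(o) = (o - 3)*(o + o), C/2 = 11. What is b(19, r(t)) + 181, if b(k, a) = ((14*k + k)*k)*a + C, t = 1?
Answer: -21457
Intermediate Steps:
C = 22 (C = 2*11 = 22)
r(o) = 2*o*(-3 + o) (r(o) = (-3 + o)*(2*o) = 2*o*(-3 + o))
b(k, a) = 22 + 15*a*k² (b(k, a) = ((14*k + k)*k)*a + 22 = ((15*k)*k)*a + 22 = (15*k²)*a + 22 = 15*a*k² + 22 = 22 + 15*a*k²)
b(19, r(t)) + 181 = (22 + 15*(2*1*(-3 + 1))*19²) + 181 = (22 + 15*(2*1*(-2))*361) + 181 = (22 + 15*(-4)*361) + 181 = (22 - 21660) + 181 = -21638 + 181 = -21457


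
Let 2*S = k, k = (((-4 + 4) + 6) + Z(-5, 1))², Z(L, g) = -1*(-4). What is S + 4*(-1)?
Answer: 46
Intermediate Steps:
Z(L, g) = 4
k = 100 (k = (((-4 + 4) + 6) + 4)² = ((0 + 6) + 4)² = (6 + 4)² = 10² = 100)
S = 50 (S = (½)*100 = 50)
S + 4*(-1) = 50 + 4*(-1) = 50 - 4 = 46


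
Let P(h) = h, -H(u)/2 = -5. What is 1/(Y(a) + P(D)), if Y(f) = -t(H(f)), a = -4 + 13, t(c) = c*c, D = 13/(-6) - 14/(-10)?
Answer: -30/3023 ≈ -0.0099239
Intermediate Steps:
H(u) = 10 (H(u) = -2*(-5) = 10)
D = -23/30 (D = 13*(-1/6) - 14*(-1/10) = -13/6 + 7/5 = -23/30 ≈ -0.76667)
t(c) = c**2
a = 9
Y(f) = -100 (Y(f) = -1*10**2 = -1*100 = -100)
1/(Y(a) + P(D)) = 1/(-100 - 23/30) = 1/(-3023/30) = -30/3023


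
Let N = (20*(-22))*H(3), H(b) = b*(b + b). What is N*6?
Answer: -47520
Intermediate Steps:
H(b) = 2*b² (H(b) = b*(2*b) = 2*b²)
N = -7920 (N = (20*(-22))*(2*3²) = -880*9 = -440*18 = -7920)
N*6 = -7920*6 = -47520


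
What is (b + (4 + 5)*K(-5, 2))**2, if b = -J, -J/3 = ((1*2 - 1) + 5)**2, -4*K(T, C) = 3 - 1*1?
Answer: 42849/4 ≈ 10712.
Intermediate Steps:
K(T, C) = -1/2 (K(T, C) = -(3 - 1*1)/4 = -(3 - 1)/4 = -1/4*2 = -1/2)
J = -108 (J = -3*((1*2 - 1) + 5)**2 = -3*((2 - 1) + 5)**2 = -3*(1 + 5)**2 = -3*6**2 = -3*36 = -108)
b = 108 (b = -1*(-108) = 108)
(b + (4 + 5)*K(-5, 2))**2 = (108 + (4 + 5)*(-1/2))**2 = (108 + 9*(-1/2))**2 = (108 - 9/2)**2 = (207/2)**2 = 42849/4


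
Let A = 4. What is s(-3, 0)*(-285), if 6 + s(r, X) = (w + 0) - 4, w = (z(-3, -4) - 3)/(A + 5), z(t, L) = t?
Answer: 3040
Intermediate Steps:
w = -2/3 (w = (-3 - 3)/(4 + 5) = -6/9 = -6*1/9 = -2/3 ≈ -0.66667)
s(r, X) = -32/3 (s(r, X) = -6 + ((-2/3 + 0) - 4) = -6 + (-2/3 - 4) = -6 - 14/3 = -32/3)
s(-3, 0)*(-285) = -32/3*(-285) = 3040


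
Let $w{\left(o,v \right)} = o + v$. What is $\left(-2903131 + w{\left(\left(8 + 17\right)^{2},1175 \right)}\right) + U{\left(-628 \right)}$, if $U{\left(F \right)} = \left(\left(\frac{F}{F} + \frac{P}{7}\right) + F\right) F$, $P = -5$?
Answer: $- \frac{17549885}{7} \approx -2.5071 \cdot 10^{6}$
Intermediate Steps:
$U{\left(F \right)} = F \left(\frac{2}{7} + F\right)$ ($U{\left(F \right)} = \left(\left(\frac{F}{F} - \frac{5}{7}\right) + F\right) F = \left(\left(1 - \frac{5}{7}\right) + F\right) F = \left(\frac{2}{7} + F\right) F = F \left(\frac{2}{7} + F\right)$)
$\left(-2903131 + w{\left(\left(8 + 17\right)^{2},1175 \right)}\right) + U{\left(-628 \right)} = \left(-2903131 + \left(\left(8 + 17\right)^{2} + 1175\right)\right) + \frac{1}{7} \left(-628\right) \left(2 + 7 \left(-628\right)\right) = \left(-2903131 + \left(25^{2} + 1175\right)\right) + \frac{1}{7} \left(-628\right) \left(2 - 4396\right) = \left(-2903131 + \left(625 + 1175\right)\right) + \frac{1}{7} \left(-628\right) \left(-4394\right) = \left(-2903131 + 1800\right) + \frac{2759432}{7} = -2901331 + \frac{2759432}{7} = - \frac{17549885}{7}$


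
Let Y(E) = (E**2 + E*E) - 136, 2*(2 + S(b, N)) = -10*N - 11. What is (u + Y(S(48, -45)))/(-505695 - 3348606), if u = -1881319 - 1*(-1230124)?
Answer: 1113437/7708602 ≈ 0.14444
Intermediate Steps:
u = -651195 (u = -1881319 + 1230124 = -651195)
S(b, N) = -15/2 - 5*N (S(b, N) = -2 + (-10*N - 11)/2 = -2 + (-11 - 10*N)/2 = -2 + (-11/2 - 5*N) = -15/2 - 5*N)
Y(E) = -136 + 2*E**2 (Y(E) = (E**2 + E**2) - 136 = 2*E**2 - 136 = -136 + 2*E**2)
(u + Y(S(48, -45)))/(-505695 - 3348606) = (-651195 + (-136 + 2*(-15/2 - 5*(-45))**2))/(-505695 - 3348606) = (-651195 + (-136 + 2*(-15/2 + 225)**2))/(-3854301) = (-651195 + (-136 + 2*(435/2)**2))*(-1/3854301) = (-651195 + (-136 + 2*(189225/4)))*(-1/3854301) = (-651195 + (-136 + 189225/2))*(-1/3854301) = (-651195 + 188953/2)*(-1/3854301) = -1113437/2*(-1/3854301) = 1113437/7708602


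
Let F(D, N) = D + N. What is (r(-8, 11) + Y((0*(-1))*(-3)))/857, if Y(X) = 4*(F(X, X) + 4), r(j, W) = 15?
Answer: 31/857 ≈ 0.036173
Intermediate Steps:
Y(X) = 16 + 8*X (Y(X) = 4*((X + X) + 4) = 4*(2*X + 4) = 4*(4 + 2*X) = 16 + 8*X)
(r(-8, 11) + Y((0*(-1))*(-3)))/857 = (15 + (16 + 8*((0*(-1))*(-3))))/857 = (15 + (16 + 8*(0*(-3))))*(1/857) = (15 + (16 + 8*0))*(1/857) = (15 + (16 + 0))*(1/857) = (15 + 16)*(1/857) = 31*(1/857) = 31/857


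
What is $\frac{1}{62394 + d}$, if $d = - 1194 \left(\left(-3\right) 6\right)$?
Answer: $\frac{1}{83886} \approx 1.1921 \cdot 10^{-5}$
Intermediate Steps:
$d = 21492$ ($d = \left(-1194\right) \left(-18\right) = 21492$)
$\frac{1}{62394 + d} = \frac{1}{62394 + 21492} = \frac{1}{83886}$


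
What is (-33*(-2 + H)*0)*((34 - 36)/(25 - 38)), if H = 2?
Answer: 0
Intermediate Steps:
(-33*(-2 + H)*0)*((34 - 36)/(25 - 38)) = (-33*(-2 + 2)*0)*((34 - 36)/(25 - 38)) = (-0*0)*(-2/(-13)) = (-33*0)*(-2*(-1/13)) = 0*(2/13) = 0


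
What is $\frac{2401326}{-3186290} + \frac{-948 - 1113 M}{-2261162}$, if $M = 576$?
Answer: $- \frac{846018553593}{1801179467245} \approx -0.4697$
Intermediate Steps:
$\frac{2401326}{-3186290} + \frac{-948 - 1113 M}{-2261162} = \frac{2401326}{-3186290} + \frac{-948 - 641088}{-2261162} = 2401326 \left(- \frac{1}{3186290}\right) + \left(-948 - 641088\right) \left(- \frac{1}{2261162}\right) = - \frac{1200663}{1593145} - - \frac{321018}{1130581} = - \frac{1200663}{1593145} + \frac{321018}{1130581} = - \frac{846018553593}{1801179467245}$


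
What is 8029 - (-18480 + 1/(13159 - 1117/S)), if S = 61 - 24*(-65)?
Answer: 565426947977/21329622 ≈ 26509.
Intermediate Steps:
S = 1621 (S = 61 + 1560 = 1621)
8029 - (-18480 + 1/(13159 - 1117/S)) = 8029 - (-18480 + 1/(13159 - 1117/1621)) = 8029 - (-18480 + 1/(21329622/1621)) = 8029 - (-18480 + 1621/21329622) = 8029 - 1*(-394171412939/21329622) = 8029 + 394171412939/21329622 = 565426947977/21329622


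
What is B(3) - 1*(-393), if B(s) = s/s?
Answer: 394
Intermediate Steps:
B(s) = 1
B(3) - 1*(-393) = 1 - 1*(-393) = 1 + 393 = 394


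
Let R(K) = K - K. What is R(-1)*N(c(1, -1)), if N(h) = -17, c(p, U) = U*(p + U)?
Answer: 0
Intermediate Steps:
c(p, U) = U*(U + p)
R(K) = 0
R(-1)*N(c(1, -1)) = 0*(-17) = 0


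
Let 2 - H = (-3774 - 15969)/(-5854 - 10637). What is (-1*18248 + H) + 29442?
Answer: 61537831/5497 ≈ 11195.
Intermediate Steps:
H = 4413/5497 (H = 2 - (-3774 - 15969)/(-5854 - 10637) = 2 - (-19743)/(-16491) = 2 - (-19743)*(-1)/16491 = 2 - 1*6581/5497 = 2 - 6581/5497 = 4413/5497 ≈ 0.80280)
(-1*18248 + H) + 29442 = (-1*18248 + 4413/5497) + 29442 = (-18248 + 4413/5497) + 29442 = -100304843/5497 + 29442 = 61537831/5497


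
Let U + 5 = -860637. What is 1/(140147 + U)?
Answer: -1/720495 ≈ -1.3879e-6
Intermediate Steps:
U = -860642 (U = -5 - 860637 = -860642)
1/(140147 + U) = 1/(140147 - 860642) = 1/(-720495) = -1/720495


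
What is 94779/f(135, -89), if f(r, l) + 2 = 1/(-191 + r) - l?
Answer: 5307624/4871 ≈ 1089.6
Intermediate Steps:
f(r, l) = -2 + 1/(-191 + r) - l (f(r, l) = -2 + (1/(-191 + r) - l) = -2 + 1/(-191 + r) - l)
94779/f(135, -89) = 94779/(((383 - 2*135 + 191*(-89) - 1*(-89)*135)/(-191 + 135))) = 94779/(((383 - 270 - 16999 + 12015)/(-56))) = 94779/((-1/56*(-4871))) = 94779/(4871/56) = 94779*(56/4871) = 5307624/4871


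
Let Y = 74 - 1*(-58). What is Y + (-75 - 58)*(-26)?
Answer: 3590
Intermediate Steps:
Y = 132 (Y = 74 + 58 = 132)
Y + (-75 - 58)*(-26) = 132 + (-75 - 58)*(-26) = 132 - 133*(-26) = 132 + 3458 = 3590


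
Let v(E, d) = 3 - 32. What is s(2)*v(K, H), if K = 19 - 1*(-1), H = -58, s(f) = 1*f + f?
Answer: -116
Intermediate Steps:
s(f) = 2*f (s(f) = f + f = 2*f)
K = 20 (K = 19 + 1 = 20)
v(E, d) = -29
s(2)*v(K, H) = (2*2)*(-29) = 4*(-29) = -116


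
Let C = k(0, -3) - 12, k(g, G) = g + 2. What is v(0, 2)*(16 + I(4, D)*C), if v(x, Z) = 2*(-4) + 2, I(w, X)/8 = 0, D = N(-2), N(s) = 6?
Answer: -96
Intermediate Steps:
D = 6
k(g, G) = 2 + g
I(w, X) = 0 (I(w, X) = 8*0 = 0)
v(x, Z) = -6 (v(x, Z) = -8 + 2 = -6)
C = -10 (C = (2 + 0) - 12 = 2 - 12 = -10)
v(0, 2)*(16 + I(4, D)*C) = -6*(16 + 0*(-10)) = -6*(16 + 0) = -6*16 = -96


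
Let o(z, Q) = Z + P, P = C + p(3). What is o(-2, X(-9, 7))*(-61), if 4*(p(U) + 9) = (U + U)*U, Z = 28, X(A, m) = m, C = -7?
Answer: -2013/2 ≈ -1006.5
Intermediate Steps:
p(U) = -9 + U²/2 (p(U) = -9 + ((U + U)*U)/4 = -9 + ((2*U)*U)/4 = -9 + (2*U²)/4 = -9 + U²/2)
P = -23/2 (P = -7 + (-9 + (½)*3²) = -7 + (-9 + (½)*9) = -7 + (-9 + 9/2) = -7 - 9/2 = -23/2 ≈ -11.500)
o(z, Q) = 33/2 (o(z, Q) = 28 - 23/2 = 33/2)
o(-2, X(-9, 7))*(-61) = (33/2)*(-61) = -2013/2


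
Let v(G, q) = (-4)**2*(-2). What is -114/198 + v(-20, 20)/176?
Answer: -25/33 ≈ -0.75758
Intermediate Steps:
v(G, q) = -32 (v(G, q) = 16*(-2) = -32)
-114/198 + v(-20, 20)/176 = -114/198 - 32/176 = -114*1/198 - 32*1/176 = -19/33 - 2/11 = -25/33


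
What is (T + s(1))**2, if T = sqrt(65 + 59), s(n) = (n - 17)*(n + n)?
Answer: 1148 - 128*sqrt(31) ≈ 435.33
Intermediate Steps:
s(n) = 2*n*(-17 + n) (s(n) = (-17 + n)*(2*n) = 2*n*(-17 + n))
T = 2*sqrt(31) (T = sqrt(124) = 2*sqrt(31) ≈ 11.136)
(T + s(1))**2 = (2*sqrt(31) + 2*1*(-17 + 1))**2 = (2*sqrt(31) + 2*1*(-16))**2 = (2*sqrt(31) - 32)**2 = (-32 + 2*sqrt(31))**2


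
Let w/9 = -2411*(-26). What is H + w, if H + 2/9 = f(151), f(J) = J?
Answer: 5078923/9 ≈ 5.6433e+5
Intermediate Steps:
H = 1357/9 (H = -2/9 + 151 = 1357/9 ≈ 150.78)
w = 564174 (w = 9*(-2411*(-26)) = 9*62686 = 564174)
H + w = 1357/9 + 564174 = 5078923/9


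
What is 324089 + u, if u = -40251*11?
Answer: -118672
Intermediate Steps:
u = -442761
324089 + u = 324089 - 442761 = -118672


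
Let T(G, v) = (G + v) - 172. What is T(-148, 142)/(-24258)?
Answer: 89/12129 ≈ 0.0073378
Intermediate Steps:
T(G, v) = -172 + G + v
T(-148, 142)/(-24258) = (-172 - 148 + 142)/(-24258) = -178*(-1/24258) = 89/12129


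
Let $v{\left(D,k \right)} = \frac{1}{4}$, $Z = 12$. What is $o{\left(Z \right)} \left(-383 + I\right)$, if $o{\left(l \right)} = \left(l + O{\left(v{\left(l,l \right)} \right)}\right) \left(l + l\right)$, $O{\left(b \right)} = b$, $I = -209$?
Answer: $-174048$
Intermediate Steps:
$v{\left(D,k \right)} = \frac{1}{4}$
$o{\left(l \right)} = 2 l \left(\frac{1}{4} + l\right)$ ($o{\left(l \right)} = \left(l + \frac{1}{4}\right) \left(l + l\right) = \left(\frac{1}{4} + l\right) 2 l = 2 l \left(\frac{1}{4} + l\right)$)
$o{\left(Z \right)} \left(-383 + I\right) = \frac{1}{2} \cdot 12 \left(1 + 4 \cdot 12\right) \left(-383 - 209\right) = \frac{1}{2} \cdot 12 \left(1 + 48\right) \left(-592\right) = \frac{1}{2} \cdot 12 \cdot 49 \left(-592\right) = 294 \left(-592\right) = -174048$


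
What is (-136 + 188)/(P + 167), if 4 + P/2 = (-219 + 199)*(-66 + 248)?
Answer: -52/7121 ≈ -0.0073023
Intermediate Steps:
P = -7288 (P = -8 + 2*((-219 + 199)*(-66 + 248)) = -8 + 2*(-20*182) = -8 + 2*(-3640) = -8 - 7280 = -7288)
(-136 + 188)/(P + 167) = (-136 + 188)/(-7288 + 167) = 52/(-7121) = 52*(-1/7121) = -52/7121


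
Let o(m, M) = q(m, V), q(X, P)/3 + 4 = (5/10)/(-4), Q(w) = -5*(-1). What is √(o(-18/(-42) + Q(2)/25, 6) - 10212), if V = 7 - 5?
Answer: I*√163590/4 ≈ 101.12*I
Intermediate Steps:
Q(w) = 5
V = 2
q(X, P) = -99/8 (q(X, P) = -12 + 3*((5/10)/(-4)) = -12 + 3*((5*(⅒))*(-¼)) = -12 + 3*((½)*(-¼)) = -12 + 3*(-⅛) = -12 - 3/8 = -99/8)
o(m, M) = -99/8
√(o(-18/(-42) + Q(2)/25, 6) - 10212) = √(-99/8 - 10212) = √(-81795/8) = I*√163590/4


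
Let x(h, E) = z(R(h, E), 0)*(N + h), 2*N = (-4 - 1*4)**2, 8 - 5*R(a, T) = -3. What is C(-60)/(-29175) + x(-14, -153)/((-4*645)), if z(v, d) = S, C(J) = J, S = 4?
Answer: -2162/83635 ≈ -0.025850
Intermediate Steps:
R(a, T) = 11/5 (R(a, T) = 8/5 - 1/5*(-3) = 8/5 + 3/5 = 11/5)
z(v, d) = 4
N = 32 (N = (-4 - 1*4)**2/2 = (-4 - 4)**2/2 = (1/2)*(-8)**2 = (1/2)*64 = 32)
x(h, E) = 128 + 4*h (x(h, E) = 4*(32 + h) = 128 + 4*h)
C(-60)/(-29175) + x(-14, -153)/((-4*645)) = -60/(-29175) + (128 + 4*(-14))/((-4*645)) = -60*(-1/29175) + (128 - 56)/(-2580) = 4/1945 + 72*(-1/2580) = 4/1945 - 6/215 = -2162/83635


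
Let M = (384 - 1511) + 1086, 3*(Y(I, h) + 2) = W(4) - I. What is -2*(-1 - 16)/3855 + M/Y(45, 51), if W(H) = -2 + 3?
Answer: 95173/38550 ≈ 2.4688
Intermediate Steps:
W(H) = 1
Y(I, h) = -5/3 - I/3 (Y(I, h) = -2 + (1 - I)/3 = -2 + (1/3 - I/3) = -5/3 - I/3)
M = -41 (M = -1127 + 1086 = -41)
-2*(-1 - 16)/3855 + M/Y(45, 51) = -2*(-1 - 16)/3855 - 41/(-5/3 - 1/3*45) = -2*(-17)*(1/3855) - 41/(-5/3 - 15) = 34*(1/3855) - 41/(-50/3) = 34/3855 - 41*(-3/50) = 34/3855 + 123/50 = 95173/38550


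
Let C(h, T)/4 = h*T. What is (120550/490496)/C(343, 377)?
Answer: 60275/126853056512 ≈ 4.7516e-7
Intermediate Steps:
C(h, T) = 4*T*h (C(h, T) = 4*(h*T) = 4*(T*h) = 4*T*h)
(120550/490496)/C(343, 377) = (120550/490496)/((4*377*343)) = (120550*(1/490496))/517244 = (60275/245248)*(1/517244) = 60275/126853056512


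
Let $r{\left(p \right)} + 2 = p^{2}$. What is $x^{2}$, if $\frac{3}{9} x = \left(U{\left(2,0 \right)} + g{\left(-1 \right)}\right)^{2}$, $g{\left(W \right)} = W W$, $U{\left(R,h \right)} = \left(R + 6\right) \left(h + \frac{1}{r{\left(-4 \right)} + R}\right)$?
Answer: $\frac{729}{16} \approx 45.563$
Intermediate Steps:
$r{\left(p \right)} = -2 + p^{2}$
$U{\left(R,h \right)} = \left(6 + R\right) \left(h + \frac{1}{14 + R}\right)$ ($U{\left(R,h \right)} = \left(R + 6\right) \left(h + \frac{1}{\left(-2 + \left(-4\right)^{2}\right) + R}\right) = \left(6 + R\right) \left(h + \frac{1}{\left(-2 + 16\right) + R}\right) = \left(6 + R\right) \left(h + \frac{1}{14 + R}\right)$)
$g{\left(W \right)} = W^{2}$
$x = \frac{27}{4}$ ($x = 3 \left(\frac{6 + 2 + 84 \cdot 0 + 0 \cdot 2^{2} + 20 \cdot 2 \cdot 0}{14 + 2} + \left(-1\right)^{2}\right)^{2} = 3 \left(\frac{6 + 2 + 0 + 0 \cdot 4 + 0}{16} + 1\right)^{2} = 3 \left(\frac{6 + 2 + 0 + 0 + 0}{16} + 1\right)^{2} = 3 \left(\frac{1}{16} \cdot 8 + 1\right)^{2} = 3 \left(\frac{1}{2} + 1\right)^{2} = 3 \left(\frac{3}{2}\right)^{2} = 3 \cdot \frac{9}{4} = \frac{27}{4} \approx 6.75$)
$x^{2} = \left(\frac{27}{4}\right)^{2} = \frac{729}{16}$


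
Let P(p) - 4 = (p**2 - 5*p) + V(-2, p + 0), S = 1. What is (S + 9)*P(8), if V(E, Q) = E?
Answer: 260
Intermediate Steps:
P(p) = 2 + p**2 - 5*p (P(p) = 4 + ((p**2 - 5*p) - 2) = 4 + (-2 + p**2 - 5*p) = 2 + p**2 - 5*p)
(S + 9)*P(8) = (1 + 9)*(2 + 8**2 - 5*8) = 10*(2 + 64 - 40) = 10*26 = 260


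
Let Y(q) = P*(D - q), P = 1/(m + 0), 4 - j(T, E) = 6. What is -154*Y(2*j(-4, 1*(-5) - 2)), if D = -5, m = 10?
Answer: 77/5 ≈ 15.400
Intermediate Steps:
j(T, E) = -2 (j(T, E) = 4 - 1*6 = 4 - 6 = -2)
P = ⅒ (P = 1/(10 + 0) = 1/10 = ⅒ ≈ 0.10000)
Y(q) = -½ - q/10 (Y(q) = (-5 - q)/10 = -½ - q/10)
-154*Y(2*j(-4, 1*(-5) - 2)) = -154*(-½ - (-2)/5) = -154*(-½ - ⅒*(-4)) = -154*(-½ + ⅖) = -154*(-⅒) = 77/5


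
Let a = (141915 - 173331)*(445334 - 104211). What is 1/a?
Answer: -1/10716720168 ≈ -9.3312e-11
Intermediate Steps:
a = -10716720168 (a = -31416*341123 = -10716720168)
1/a = 1/(-10716720168) = -1/10716720168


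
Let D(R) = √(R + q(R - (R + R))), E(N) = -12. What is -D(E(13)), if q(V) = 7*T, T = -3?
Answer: -I*√33 ≈ -5.7446*I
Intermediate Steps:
q(V) = -21 (q(V) = 7*(-3) = -21)
D(R) = √(-21 + R) (D(R) = √(R - 21) = √(-21 + R))
-D(E(13)) = -√(-21 - 12) = -√(-33) = -I*√33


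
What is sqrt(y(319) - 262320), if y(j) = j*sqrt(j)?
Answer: sqrt(-262320 + 319*sqrt(319)) ≈ 506.58*I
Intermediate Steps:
y(j) = j**(3/2)
sqrt(y(319) - 262320) = sqrt(319**(3/2) - 262320) = sqrt(319*sqrt(319) - 262320) = sqrt(-262320 + 319*sqrt(319))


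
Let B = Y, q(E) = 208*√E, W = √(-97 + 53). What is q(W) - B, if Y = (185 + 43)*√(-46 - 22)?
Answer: -456*I*√17 + 208*11^(¼)*(1 + I) ≈ 378.8 - 1501.3*I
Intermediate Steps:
W = 2*I*√11 (W = √(-44) = 2*I*√11 ≈ 6.6332*I)
Y = 456*I*√17 (Y = 228*√(-68) = 228*(2*I*√17) = 456*I*√17 ≈ 1880.1*I)
B = 456*I*√17 ≈ 1880.1*I
q(W) - B = 208*√(2*I*√11) - 456*I*√17 = 208*(√2*11^(¼)*√I) - 456*I*√17 = 208*√2*11^(¼)*√I - 456*I*√17 = -456*I*√17 + 208*√2*11^(¼)*√I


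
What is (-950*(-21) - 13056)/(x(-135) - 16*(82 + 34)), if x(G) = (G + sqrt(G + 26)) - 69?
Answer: -14201640/4243709 - 6894*I*sqrt(109)/4243709 ≈ -3.3465 - 0.016961*I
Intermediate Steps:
x(G) = -69 + G + sqrt(26 + G) (x(G) = (G + sqrt(26 + G)) - 69 = -69 + G + sqrt(26 + G))
(-950*(-21) - 13056)/(x(-135) - 16*(82 + 34)) = (-950*(-21) - 13056)/((-69 - 135 + sqrt(26 - 135)) - 16*(82 + 34)) = (19950 - 13056)/((-69 - 135 + sqrt(-109)) - 16*116) = 6894/((-69 - 135 + I*sqrt(109)) - 1856) = 6894/((-204 + I*sqrt(109)) - 1856) = 6894/(-2060 + I*sqrt(109))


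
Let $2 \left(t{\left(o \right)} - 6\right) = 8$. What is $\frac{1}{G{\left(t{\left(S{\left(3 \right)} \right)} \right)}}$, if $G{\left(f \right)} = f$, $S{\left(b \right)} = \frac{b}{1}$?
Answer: $\frac{1}{10} \approx 0.1$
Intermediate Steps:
$S{\left(b \right)} = b$ ($S{\left(b \right)} = b 1 = b$)
$t{\left(o \right)} = 10$ ($t{\left(o \right)} = 6 + \frac{1}{2} \cdot 8 = 6 + 4 = 10$)
$\frac{1}{G{\left(t{\left(S{\left(3 \right)} \right)} \right)}} = \frac{1}{10}$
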